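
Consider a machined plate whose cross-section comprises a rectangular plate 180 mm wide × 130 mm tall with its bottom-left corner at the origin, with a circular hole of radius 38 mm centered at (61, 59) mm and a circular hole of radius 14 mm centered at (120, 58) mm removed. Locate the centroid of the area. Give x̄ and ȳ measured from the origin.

plate: A = 180 × 130 = 23400.00, centroid at (90.00, 65.00).
hole 1: A = −π·38² = -4536.46, centroid at (61.00, 59.00).
hole 2: A = −π·14² = -615.75, centroid at (120.00, 58.00).
ΣA = 18247.79 mm²
ΣAx̄ = (23400.00)(90.00) + (-4536.46)(61.00) + (-615.75)(120.00) = 1755385.69 mm³
ΣAȳ = (23400.00)(65.00) + (-4536.46)(59.00) + (-615.75)(58.00) = 1217635.25 mm³
x̄ = 1755385.69 / 18247.79 = 96.20 mm
ȳ = 1217635.25 / 18247.79 = 66.73 mm

x̄ = 96.20 mm, ȳ = 66.73 mm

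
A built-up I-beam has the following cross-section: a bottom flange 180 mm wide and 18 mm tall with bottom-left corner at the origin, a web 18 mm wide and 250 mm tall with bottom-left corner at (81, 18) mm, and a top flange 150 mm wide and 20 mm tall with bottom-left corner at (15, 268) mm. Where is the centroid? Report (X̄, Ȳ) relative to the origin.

bottom flange: A = 180 × 18 = 3240.00, centroid at (90.00, 9.00).
web: A = 18 × 250 = 4500.00, centroid at (90.00, 143.00).
top flange: A = 150 × 20 = 3000.00, centroid at (90.00, 278.00).
ΣA = 10740.00 mm², ΣAX̄ = 966600.00 mm³, ΣAȲ = 1506660.00 mm³.
X̄ = 966600.00/10740.00 = 90.00 mm; Ȳ = 1506660.00/10740.00 = 140.28 mm.

X̄ = 90.00 mm, Ȳ = 140.28 mm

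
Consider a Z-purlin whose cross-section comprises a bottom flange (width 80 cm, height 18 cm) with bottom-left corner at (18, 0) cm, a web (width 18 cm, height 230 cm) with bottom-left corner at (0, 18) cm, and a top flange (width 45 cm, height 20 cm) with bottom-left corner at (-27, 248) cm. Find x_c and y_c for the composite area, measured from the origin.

x_c = 18.01 cm, y_c = 122.81 cm

bottom flange: A = 80 × 18 = 1440.00, centroid at (58.00, 9.00).
web: A = 18 × 230 = 4140.00, centroid at (9.00, 133.00).
top flange: A = 45 × 20 = 900.00, centroid at (-4.50, 258.00).
ΣA = 6480.00 cm², ΣAx_c = 116730.00 cm³, ΣAy_c = 795780.00 cm³.
x_c = 116730.00/6480.00 = 18.01 cm; y_c = 795780.00/6480.00 = 122.81 cm.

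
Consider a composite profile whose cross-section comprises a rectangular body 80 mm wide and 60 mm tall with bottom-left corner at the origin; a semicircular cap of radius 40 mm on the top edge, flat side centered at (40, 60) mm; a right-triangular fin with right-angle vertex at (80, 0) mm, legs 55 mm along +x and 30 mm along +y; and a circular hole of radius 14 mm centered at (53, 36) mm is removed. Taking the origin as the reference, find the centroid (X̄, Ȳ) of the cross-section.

X̄ = 45.33 mm, Ȳ = 43.01 mm

rectangular body: A = 80 × 60 = 4800.00, centroid at (40.00, 30.00).
semicircular top: A = ½π·40² = 2513.27, centroid at (40.00, 76.98).
triangular fin: A = ½·55·30 = 825.00, centroid at (98.33, 10.00).
hole: A = −π·14² = -615.75, centroid at (53.00, 36.00).
ΣA = 7522.52 mm², ΣAX̄ = 341021.10 mm³, ΣAȲ = 323546.04 mm³.
X̄ = 341021.10/7522.52 = 45.33 mm; Ȳ = 323546.04/7522.52 = 43.01 mm.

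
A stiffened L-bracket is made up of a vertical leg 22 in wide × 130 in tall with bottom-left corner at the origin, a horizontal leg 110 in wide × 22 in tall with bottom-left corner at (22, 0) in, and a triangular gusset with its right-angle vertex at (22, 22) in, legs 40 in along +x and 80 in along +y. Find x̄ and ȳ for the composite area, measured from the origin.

Part | A | x̄ᵢ | ȳᵢ | A·x̄ᵢ | A·ȳᵢ
vertical leg | 2860.00 | 11.00 | 65.00 | 31460.00 | 185900.00
horizontal leg | 2420.00 | 77.00 | 11.00 | 186340.00 | 26620.00
gusset | 1600.00 | 35.33 | 48.67 | 56533.33 | 77866.67
Σ | 6880.00 |  |  | 274333.33 | 290386.67
x̄ = 274333.33 / 6880.00 = 39.87 in
ȳ = 290386.67 / 6880.00 = 42.21 in

x̄ = 39.87 in, ȳ = 42.21 in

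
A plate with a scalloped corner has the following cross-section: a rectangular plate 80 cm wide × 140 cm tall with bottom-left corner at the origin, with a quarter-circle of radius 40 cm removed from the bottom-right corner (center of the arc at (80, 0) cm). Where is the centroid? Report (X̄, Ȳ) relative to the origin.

X̄ = 37.09 cm, Ȳ = 76.70 cm

plate: A = 80 × 140 = 11200.00, centroid at (40.00, 70.00).
removed quarter-circle: A = −¼π·40² = -1256.64, centroid at (63.02, 16.98).
ΣA = 9943.36 cm²
ΣAX̄ = (11200.00)(40.00) + (-1256.64)(63.02) = 368802.37 cm³
ΣAȲ = (11200.00)(70.00) + (-1256.64)(16.98) = 762666.67 cm³
X̄ = 368802.37 / 9943.36 = 37.09 cm
Ȳ = 762666.67 / 9943.36 = 76.70 cm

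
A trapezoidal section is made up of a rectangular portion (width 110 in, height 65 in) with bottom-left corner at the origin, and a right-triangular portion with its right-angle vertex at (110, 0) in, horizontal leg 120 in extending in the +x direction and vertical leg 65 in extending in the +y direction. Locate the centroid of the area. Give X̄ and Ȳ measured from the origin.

X̄ = 88.53 in, Ȳ = 28.68 in

rectangular portion: A = 110 × 65 = 7150.00, centroid at (55.00, 32.50).
triangular portion: A = ½·120·65 = 3900.00, centroid at (150.00, 21.67).
ΣA = 11050.00 in²
ΣAX̄ = (7150.00)(55.00) + (3900.00)(150.00) = 978250.00 in³
ΣAȲ = (7150.00)(32.50) + (3900.00)(21.67) = 316875.00 in³
X̄ = 978250.00 / 11050.00 = 88.53 in
Ȳ = 316875.00 / 11050.00 = 28.68 in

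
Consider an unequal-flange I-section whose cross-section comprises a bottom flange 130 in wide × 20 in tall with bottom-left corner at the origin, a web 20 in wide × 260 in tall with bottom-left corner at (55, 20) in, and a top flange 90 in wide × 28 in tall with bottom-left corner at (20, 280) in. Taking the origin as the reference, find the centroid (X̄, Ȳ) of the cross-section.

X̄ = 65.00 in, Ȳ = 149.89 in

bottom flange: A = 130 × 20 = 2600.00, centroid at (65.00, 10.00).
web: A = 20 × 260 = 5200.00, centroid at (65.00, 150.00).
top flange: A = 90 × 28 = 2520.00, centroid at (65.00, 294.00).
ΣA = 10320.00 in², ΣAX̄ = 670800.00 in³, ΣAȲ = 1546880.00 in³.
X̄ = 670800.00/10320.00 = 65.00 in; Ȳ = 1546880.00/10320.00 = 149.89 in.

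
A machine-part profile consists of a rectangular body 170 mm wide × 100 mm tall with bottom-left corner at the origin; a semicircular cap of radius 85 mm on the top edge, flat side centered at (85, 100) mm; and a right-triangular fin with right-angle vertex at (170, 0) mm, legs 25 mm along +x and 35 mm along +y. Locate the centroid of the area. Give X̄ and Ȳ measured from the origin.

Part | A | x̄ᵢ | ȳᵢ | A·x̄ᵢ | A·ȳᵢ
rectangular body | 17000.00 | 85.00 | 50.00 | 1445000.00 | 850000.00
semicircular top | 11349.00 | 85.00 | 136.08 | 964665.29 | 1544317.01
triangular fin | 437.50 | 178.33 | 11.67 | 78020.83 | 5104.17
Σ | 28786.50 |  |  | 2487686.13 | 2399421.18
X̄ = 2487686.13 / 28786.50 = 86.42 mm
Ȳ = 2399421.18 / 28786.50 = 83.35 mm

X̄ = 86.42 mm, Ȳ = 83.35 mm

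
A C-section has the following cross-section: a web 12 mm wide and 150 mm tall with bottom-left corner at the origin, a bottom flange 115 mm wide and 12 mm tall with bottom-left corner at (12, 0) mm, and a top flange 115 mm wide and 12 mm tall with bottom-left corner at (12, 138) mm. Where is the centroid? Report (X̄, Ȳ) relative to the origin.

Part | A | x̄ᵢ | ȳᵢ | A·x̄ᵢ | A·ȳᵢ
web | 1800.00 | 6.00 | 75.00 | 10800.00 | 135000.00
bottom flange | 1380.00 | 69.50 | 6.00 | 95910.00 | 8280.00
top flange | 1380.00 | 69.50 | 144.00 | 95910.00 | 198720.00
Σ | 4560.00 |  |  | 202620.00 | 342000.00
X̄ = 202620.00 / 4560.00 = 44.43 mm
Ȳ = 342000.00 / 4560.00 = 75.00 mm

X̄ = 44.43 mm, Ȳ = 75.00 mm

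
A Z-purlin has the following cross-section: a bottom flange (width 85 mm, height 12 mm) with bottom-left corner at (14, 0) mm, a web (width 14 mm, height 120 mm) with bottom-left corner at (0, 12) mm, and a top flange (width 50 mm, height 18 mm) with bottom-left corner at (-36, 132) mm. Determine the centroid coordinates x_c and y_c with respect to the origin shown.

x_c = 16.52 mm, y_c = 70.55 mm

bottom flange: A = 85 × 12 = 1020.00, centroid at (56.50, 6.00).
web: A = 14 × 120 = 1680.00, centroid at (7.00, 72.00).
top flange: A = 50 × 18 = 900.00, centroid at (-11.00, 141.00).
ΣA = 3600.00 mm²
ΣAx_c = (1020.00)(56.50) + (1680.00)(7.00) + (900.00)(-11.00) = 59490.00 mm³
ΣAy_c = (1020.00)(6.00) + (1680.00)(72.00) + (900.00)(141.00) = 253980.00 mm³
x_c = 59490.00 / 3600.00 = 16.52 mm
y_c = 253980.00 / 3600.00 = 70.55 mm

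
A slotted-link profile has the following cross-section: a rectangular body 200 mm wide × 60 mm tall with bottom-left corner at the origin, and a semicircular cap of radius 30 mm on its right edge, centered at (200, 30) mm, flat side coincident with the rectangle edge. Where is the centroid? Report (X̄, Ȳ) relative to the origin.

X̄ = 111.88 mm, Ȳ = 30.00 mm

rectangular body: A = 200 × 60 = 12000.00, centroid at (100.00, 30.00).
semicircular end: A = ½π·30² = 1413.72, centroid at (212.73, 30.00).
ΣA = 13413.72 mm²
ΣAX̄ = (12000.00)(100.00) + (1413.72)(212.73) = 1500743.34 mm³
ΣAȲ = (12000.00)(30.00) + (1413.72)(30.00) = 402411.50 mm³
X̄ = 1500743.34 / 13413.72 = 111.88 mm
Ȳ = 402411.50 / 13413.72 = 30.00 mm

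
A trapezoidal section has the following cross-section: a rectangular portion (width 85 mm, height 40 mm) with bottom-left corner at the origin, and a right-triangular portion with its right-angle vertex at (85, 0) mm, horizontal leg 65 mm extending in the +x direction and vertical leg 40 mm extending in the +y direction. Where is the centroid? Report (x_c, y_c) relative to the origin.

x_c = 60.25 mm, y_c = 18.16 mm

rectangular portion: A = 85 × 40 = 3400.00, centroid at (42.50, 20.00).
triangular portion: A = ½·65·40 = 1300.00, centroid at (106.67, 13.33).
ΣA = 4700.00 mm², ΣAx_c = 283166.67 mm³, ΣAy_c = 85333.33 mm³.
x_c = 283166.67/4700.00 = 60.25 mm; y_c = 85333.33/4700.00 = 18.16 mm.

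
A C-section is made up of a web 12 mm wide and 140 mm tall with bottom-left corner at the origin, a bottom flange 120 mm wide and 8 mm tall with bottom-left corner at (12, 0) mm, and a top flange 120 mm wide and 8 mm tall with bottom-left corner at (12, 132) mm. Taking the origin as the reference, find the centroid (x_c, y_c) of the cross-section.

x_c = 41.20 mm, y_c = 70.00 mm

Part | A | x̄ᵢ | ȳᵢ | A·x̄ᵢ | A·ȳᵢ
web | 1680.00 | 6.00 | 70.00 | 10080.00 | 117600.00
bottom flange | 960.00 | 72.00 | 4.00 | 69120.00 | 3840.00
top flange | 960.00 | 72.00 | 136.00 | 69120.00 | 130560.00
Σ | 3600.00 |  |  | 148320.00 | 252000.00
x_c = 148320.00 / 3600.00 = 41.20 mm
y_c = 252000.00 / 3600.00 = 70.00 mm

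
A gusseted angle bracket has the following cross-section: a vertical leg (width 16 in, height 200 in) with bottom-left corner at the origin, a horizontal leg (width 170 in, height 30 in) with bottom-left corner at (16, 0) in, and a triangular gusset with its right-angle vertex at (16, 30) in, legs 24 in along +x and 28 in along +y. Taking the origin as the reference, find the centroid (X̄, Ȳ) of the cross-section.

vertical leg: A = 16 × 200 = 3200.00, centroid at (8.00, 100.00).
horizontal leg: A = 170 × 30 = 5100.00, centroid at (101.00, 15.00).
gusset: A = ½·24·28 = 336.00, centroid at (24.00, 39.33).
ΣA = 8636.00 in², ΣAX̄ = 548764.00 in³, ΣAȲ = 409716.00 in³.
X̄ = 548764.00/8636.00 = 63.54 in; Ȳ = 409716.00/8636.00 = 47.44 in.

X̄ = 63.54 in, Ȳ = 47.44 in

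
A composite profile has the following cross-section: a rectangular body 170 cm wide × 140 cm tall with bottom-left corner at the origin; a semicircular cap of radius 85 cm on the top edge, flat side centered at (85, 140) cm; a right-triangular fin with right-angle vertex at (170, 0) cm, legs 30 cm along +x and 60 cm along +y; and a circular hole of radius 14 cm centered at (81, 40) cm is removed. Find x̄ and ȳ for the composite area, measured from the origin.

x̄ = 87.48 cm, ȳ = 103.23 cm

rectangular body: A = 170 × 140 = 23800.00, centroid at (85.00, 70.00).
semicircular top: A = ½π·85² = 11349.00, centroid at (85.00, 176.08).
triangular fin: A = ½·30·60 = 900.00, centroid at (180.00, 20.00).
hole: A = −π·14² = -615.75, centroid at (81.00, 40.00).
ΣA = 35433.25 cm²
ΣAx̄ = (23800.00)(85.00) + (11349.00)(85.00) + (900.00)(180.00) + (-615.75)(81.00) = 3099789.37 cm³
ΣAȳ = (23800.00)(70.00) + (11349.00)(176.08) + (900.00)(20.00) + (-615.75)(40.00) = 3657647.06 cm³
x̄ = 3099789.37 / 35433.25 = 87.48 cm
ȳ = 3657647.06 / 35433.25 = 103.23 cm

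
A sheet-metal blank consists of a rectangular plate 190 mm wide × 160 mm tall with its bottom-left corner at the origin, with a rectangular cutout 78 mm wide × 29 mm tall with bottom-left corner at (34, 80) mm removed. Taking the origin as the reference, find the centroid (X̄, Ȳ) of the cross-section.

plate: A = 190 × 160 = 30400.00, centroid at (95.00, 80.00).
hole: A = −(78 × 29) = -2262.00, centroid at (73.00, 94.50).
ΣA = 28138.00 mm², ΣAX̄ = 2722874.00 mm³, ΣAȲ = 2218241.00 mm³.
X̄ = 2722874.00/28138.00 = 96.77 mm; Ȳ = 2218241.00/28138.00 = 78.83 mm.

X̄ = 96.77 mm, Ȳ = 78.83 mm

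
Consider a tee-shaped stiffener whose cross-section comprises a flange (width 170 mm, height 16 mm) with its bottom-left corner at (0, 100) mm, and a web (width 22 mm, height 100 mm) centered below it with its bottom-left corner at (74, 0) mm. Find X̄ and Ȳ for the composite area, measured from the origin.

X̄ = 85.00 mm, Ȳ = 82.07 mm

web: A = 22 × 100 = 2200.00, centroid at (85.00, 50.00).
flange: A = 170 × 16 = 2720.00, centroid at (85.00, 108.00).
ΣA = 4920.00 mm²
ΣAX̄ = (2200.00)(85.00) + (2720.00)(85.00) = 418200.00 mm³
ΣAȲ = (2200.00)(50.00) + (2720.00)(108.00) = 403760.00 mm³
X̄ = 418200.00 / 4920.00 = 85.00 mm
Ȳ = 403760.00 / 4920.00 = 82.07 mm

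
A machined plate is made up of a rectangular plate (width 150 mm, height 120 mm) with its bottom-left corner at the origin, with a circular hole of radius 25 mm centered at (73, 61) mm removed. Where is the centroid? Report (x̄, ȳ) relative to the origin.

x̄ = 75.24 mm, ȳ = 59.88 mm

plate: A = 150 × 120 = 18000.00, centroid at (75.00, 60.00).
hole: A = −π·25² = -1963.50, centroid at (73.00, 61.00).
ΣA = 16036.50 mm², ΣAx̄ = 1206664.84 mm³, ΣAȳ = 960226.78 mm³.
x̄ = 1206664.84/16036.50 = 75.24 mm; ȳ = 960226.78/16036.50 = 59.88 mm.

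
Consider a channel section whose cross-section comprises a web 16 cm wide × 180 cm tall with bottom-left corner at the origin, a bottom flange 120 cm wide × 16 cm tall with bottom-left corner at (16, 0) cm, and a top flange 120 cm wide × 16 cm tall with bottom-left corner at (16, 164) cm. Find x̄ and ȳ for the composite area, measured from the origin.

x̄ = 46.86 cm, ȳ = 90.00 cm

web: A = 16 × 180 = 2880.00, centroid at (8.00, 90.00).
bottom flange: A = 120 × 16 = 1920.00, centroid at (76.00, 8.00).
top flange: A = 120 × 16 = 1920.00, centroid at (76.00, 172.00).
ΣA = 6720.00 cm², ΣAx̄ = 314880.00 cm³, ΣAȳ = 604800.00 cm³.
x̄ = 314880.00/6720.00 = 46.86 cm; ȳ = 604800.00/6720.00 = 90.00 cm.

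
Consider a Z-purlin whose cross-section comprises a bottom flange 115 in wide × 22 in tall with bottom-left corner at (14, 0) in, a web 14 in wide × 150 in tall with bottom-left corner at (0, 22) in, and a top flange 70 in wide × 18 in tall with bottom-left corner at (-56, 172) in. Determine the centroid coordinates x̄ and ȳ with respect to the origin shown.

x̄ = 28.72 in, ȳ = 78.03 in

bottom flange: A = 115 × 22 = 2530.00, centroid at (71.50, 11.00).
web: A = 14 × 150 = 2100.00, centroid at (7.00, 97.00).
top flange: A = 70 × 18 = 1260.00, centroid at (-21.00, 181.00).
ΣA = 5890.00 in²
ΣAx̄ = (2530.00)(71.50) + (2100.00)(7.00) + (1260.00)(-21.00) = 169135.00 in³
ΣAȳ = (2530.00)(11.00) + (2100.00)(97.00) + (1260.00)(181.00) = 459590.00 in³
x̄ = 169135.00 / 5890.00 = 28.72 in
ȳ = 459590.00 / 5890.00 = 78.03 in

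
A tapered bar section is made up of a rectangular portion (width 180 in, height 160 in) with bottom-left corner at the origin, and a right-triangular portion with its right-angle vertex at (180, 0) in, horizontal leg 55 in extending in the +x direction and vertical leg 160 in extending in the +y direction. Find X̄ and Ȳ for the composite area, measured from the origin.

X̄ = 104.36 in, Ȳ = 76.47 in

rectangular portion: A = 180 × 160 = 28800.00, centroid at (90.00, 80.00).
triangular portion: A = ½·55·160 = 4400.00, centroid at (198.33, 53.33).
ΣA = 33200.00 in²
ΣAX̄ = (28800.00)(90.00) + (4400.00)(198.33) = 3464666.67 in³
ΣAȲ = (28800.00)(80.00) + (4400.00)(53.33) = 2538666.67 in³
X̄ = 3464666.67 / 33200.00 = 104.36 in
Ȳ = 2538666.67 / 33200.00 = 76.47 in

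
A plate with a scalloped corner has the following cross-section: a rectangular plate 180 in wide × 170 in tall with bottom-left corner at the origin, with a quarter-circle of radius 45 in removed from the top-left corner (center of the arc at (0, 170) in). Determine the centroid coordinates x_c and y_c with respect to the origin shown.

plate: A = 180 × 170 = 30600.00, centroid at (90.00, 85.00).
removed quarter-circle: A = −¼π·45² = -1590.43, centroid at (19.10, 150.90).
ΣA = 29009.57 in², ΣAx_c = 2723625.00 in³, ΣAy_c = 2361001.68 in³.
x_c = 2723625.00/29009.57 = 93.89 in; y_c = 2361001.68/29009.57 = 81.39 in.

x_c = 93.89 in, y_c = 81.39 in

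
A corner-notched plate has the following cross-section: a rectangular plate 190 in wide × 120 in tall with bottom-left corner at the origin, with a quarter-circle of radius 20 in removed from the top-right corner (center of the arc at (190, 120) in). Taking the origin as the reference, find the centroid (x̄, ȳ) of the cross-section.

x̄ = 93.79 in, ȳ = 59.28 in

plate: A = 190 × 120 = 22800.00, centroid at (95.00, 60.00).
removed quarter-circle: A = −¼π·20² = -314.16, centroid at (181.51, 111.51).
ΣA = 22485.84 in², ΣAx̄ = 2108976.41 in³, ΣAȳ = 1332967.55 in³.
x̄ = 2108976.41/22485.84 = 93.79 in; ȳ = 1332967.55/22485.84 = 59.28 in.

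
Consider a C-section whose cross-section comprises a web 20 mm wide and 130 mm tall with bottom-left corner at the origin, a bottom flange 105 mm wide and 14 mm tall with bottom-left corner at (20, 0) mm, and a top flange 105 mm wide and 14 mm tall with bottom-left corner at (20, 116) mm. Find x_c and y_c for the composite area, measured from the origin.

web: A = 20 × 130 = 2600.00, centroid at (10.00, 65.00).
bottom flange: A = 105 × 14 = 1470.00, centroid at (72.50, 7.00).
top flange: A = 105 × 14 = 1470.00, centroid at (72.50, 123.00).
ΣA = 5540.00 mm², ΣAx_c = 239150.00 mm³, ΣAy_c = 360100.00 mm³.
x_c = 239150.00/5540.00 = 43.17 mm; y_c = 360100.00/5540.00 = 65.00 mm.

x_c = 43.17 mm, y_c = 65.00 mm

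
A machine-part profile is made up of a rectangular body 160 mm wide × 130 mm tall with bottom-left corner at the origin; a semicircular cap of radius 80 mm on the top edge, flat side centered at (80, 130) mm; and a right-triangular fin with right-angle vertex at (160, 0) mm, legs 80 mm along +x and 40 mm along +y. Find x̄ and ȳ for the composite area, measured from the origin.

x̄ = 85.26 mm, ȳ = 93.11 mm

rectangular body: A = 160 × 130 = 20800.00, centroid at (80.00, 65.00).
semicircular top: A = ½π·80² = 10053.10, centroid at (80.00, 163.95).
triangular fin: A = ½·80·40 = 1600.00, centroid at (186.67, 13.33).
ΣA = 32453.10 mm²
ΣAx̄ = (20800.00)(80.00) + (10053.10)(80.00) + (1600.00)(186.67) = 2766914.39 mm³
ΣAȳ = (20800.00)(65.00) + (10053.10)(163.95) + (1600.00)(13.33) = 3021569.21 mm³
x̄ = 2766914.39 / 32453.10 = 85.26 mm
ȳ = 3021569.21 / 32453.10 = 93.11 mm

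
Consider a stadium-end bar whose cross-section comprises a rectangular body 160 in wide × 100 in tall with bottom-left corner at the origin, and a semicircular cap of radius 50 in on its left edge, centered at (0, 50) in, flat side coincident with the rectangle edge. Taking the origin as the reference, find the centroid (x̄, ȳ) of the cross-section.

x̄ = 60.05 in, ȳ = 50.00 in

rectangular body: A = 160 × 100 = 16000.00, centroid at (80.00, 50.00).
semicircular end: A = ½π·50² = 3926.99, centroid at (-21.22, 50.00).
ΣA = 19926.99 in²
ΣAx̄ = (16000.00)(80.00) + (3926.99)(-21.22) = 1196666.67 in³
ΣAȳ = (16000.00)(50.00) + (3926.99)(50.00) = 996349.54 in³
x̄ = 1196666.67 / 19926.99 = 60.05 in
ȳ = 996349.54 / 19926.99 = 50.00 in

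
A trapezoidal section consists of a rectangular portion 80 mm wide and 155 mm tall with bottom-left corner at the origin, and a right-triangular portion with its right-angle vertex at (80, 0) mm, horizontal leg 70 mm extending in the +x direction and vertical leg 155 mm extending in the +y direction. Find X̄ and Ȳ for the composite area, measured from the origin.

rectangular portion: A = 80 × 155 = 12400.00, centroid at (40.00, 77.50).
triangular portion: A = ½·70·155 = 5425.00, centroid at (103.33, 51.67).
ΣA = 17825.00 mm², ΣAX̄ = 1056583.33 mm³, ΣAȲ = 1241291.67 mm³.
X̄ = 1056583.33/17825.00 = 59.28 mm; Ȳ = 1241291.67/17825.00 = 69.64 mm.

X̄ = 59.28 mm, Ȳ = 69.64 mm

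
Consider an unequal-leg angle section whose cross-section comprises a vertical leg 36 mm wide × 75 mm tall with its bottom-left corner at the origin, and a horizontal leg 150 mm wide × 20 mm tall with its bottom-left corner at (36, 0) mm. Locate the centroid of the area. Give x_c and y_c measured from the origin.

x_c = 66.95 mm, y_c = 23.03 mm

vertical leg: A = 36 × 75 = 2700.00, centroid at (18.00, 37.50).
horizontal leg: A = 150 × 20 = 3000.00, centroid at (111.00, 10.00).
ΣA = 5700.00 mm²
ΣAx_c = (2700.00)(18.00) + (3000.00)(111.00) = 381600.00 mm³
ΣAy_c = (2700.00)(37.50) + (3000.00)(10.00) = 131250.00 mm³
x_c = 381600.00 / 5700.00 = 66.95 mm
y_c = 131250.00 / 5700.00 = 23.03 mm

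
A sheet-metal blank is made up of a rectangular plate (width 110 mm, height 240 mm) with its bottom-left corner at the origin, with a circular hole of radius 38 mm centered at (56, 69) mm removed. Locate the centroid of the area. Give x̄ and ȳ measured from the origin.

plate: A = 110 × 240 = 26400.00, centroid at (55.00, 120.00).
hole: A = −π·38² = -4536.46, centroid at (56.00, 69.00).
ΣA = 21863.54 mm²
ΣAx̄ = (26400.00)(55.00) + (-4536.46)(56.00) = 1197958.25 mm³
ΣAȳ = (26400.00)(120.00) + (-4536.46)(69.00) = 2854984.27 mm³
x̄ = 1197958.25 / 21863.54 = 54.79 mm
ȳ = 2854984.27 / 21863.54 = 130.58 mm

x̄ = 54.79 mm, ȳ = 130.58 mm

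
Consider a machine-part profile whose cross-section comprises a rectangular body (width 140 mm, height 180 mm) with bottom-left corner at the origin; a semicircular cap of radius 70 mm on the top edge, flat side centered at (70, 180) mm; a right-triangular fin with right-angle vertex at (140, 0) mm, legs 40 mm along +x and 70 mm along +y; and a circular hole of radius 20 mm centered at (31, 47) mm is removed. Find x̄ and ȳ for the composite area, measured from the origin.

x̄ = 75.01 mm, ȳ = 116.70 mm

rectangular body: A = 140 × 180 = 25200.00, centroid at (70.00, 90.00).
semicircular top: A = ½π·70² = 7696.90, centroid at (70.00, 209.71).
triangular fin: A = ½·40·70 = 1400.00, centroid at (153.33, 23.33).
hole: A = −π·20² = -1256.64, centroid at (31.00, 47.00).
ΣA = 33040.26 mm²
ΣAx̄ = (25200.00)(70.00) + (7696.90)(70.00) + (1400.00)(153.33) + (-1256.64)(31.00) = 2478494.06 mm³
ΣAȳ = (25200.00)(90.00) + (7696.90)(209.71) + (1400.00)(23.33) + (-1256.64)(47.00) = 3855713.75 mm³
x̄ = 2478494.06 / 33040.26 = 75.01 mm
ȳ = 3855713.75 / 33040.26 = 116.70 mm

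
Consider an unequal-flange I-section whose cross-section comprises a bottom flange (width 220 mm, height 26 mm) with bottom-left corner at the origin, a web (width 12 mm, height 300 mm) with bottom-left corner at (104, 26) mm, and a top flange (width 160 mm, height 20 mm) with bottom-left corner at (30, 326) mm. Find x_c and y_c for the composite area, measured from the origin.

bottom flange: A = 220 × 26 = 5720.00, centroid at (110.00, 13.00).
web: A = 12 × 300 = 3600.00, centroid at (110.00, 176.00).
top flange: A = 160 × 20 = 3200.00, centroid at (110.00, 336.00).
ΣA = 12520.00 mm²
ΣAx_c = (5720.00)(110.00) + (3600.00)(110.00) + (3200.00)(110.00) = 1377200.00 mm³
ΣAy_c = (5720.00)(13.00) + (3600.00)(176.00) + (3200.00)(336.00) = 1783160.00 mm³
x_c = 1377200.00 / 12520.00 = 110.00 mm
y_c = 1783160.00 / 12520.00 = 142.42 mm

x_c = 110.00 mm, y_c = 142.42 mm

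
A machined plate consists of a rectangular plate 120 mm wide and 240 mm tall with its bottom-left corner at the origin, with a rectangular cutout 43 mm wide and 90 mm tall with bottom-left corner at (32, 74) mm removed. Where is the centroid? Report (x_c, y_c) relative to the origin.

plate: A = 120 × 240 = 28800.00, centroid at (60.00, 120.00).
hole: A = −(43 × 90) = -3870.00, centroid at (53.50, 119.00).
ΣA = 24930.00 mm²
ΣAx_c = (28800.00)(60.00) + (-3870.00)(53.50) = 1520955.00 mm³
ΣAy_c = (28800.00)(120.00) + (-3870.00)(119.00) = 2995470.00 mm³
x_c = 1520955.00 / 24930.00 = 61.01 mm
y_c = 2995470.00 / 24930.00 = 120.16 mm

x_c = 61.01 mm, y_c = 120.16 mm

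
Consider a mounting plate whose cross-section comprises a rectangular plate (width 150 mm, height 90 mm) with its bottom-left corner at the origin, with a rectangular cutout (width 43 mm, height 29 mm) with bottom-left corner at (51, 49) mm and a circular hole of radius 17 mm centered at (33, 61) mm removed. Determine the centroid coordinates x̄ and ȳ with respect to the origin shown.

x̄ = 78.64 mm, ȳ = 41.69 mm

Part | A | x̄ᵢ | ȳᵢ | A·x̄ᵢ | A·ȳᵢ
plate | 13500.00 | 75.00 | 45.00 | 1012500.00 | 607500.00
hole 1 | -1247.00 | 72.50 | 63.50 | -90407.50 | -79184.50
hole 2 | -907.92 | 33.00 | 61.00 | -29961.37 | -55383.14
Σ | 11345.08 |  |  | 892131.13 | 472932.36
x̄ = 892131.13 / 11345.08 = 78.64 mm
ȳ = 472932.36 / 11345.08 = 41.69 mm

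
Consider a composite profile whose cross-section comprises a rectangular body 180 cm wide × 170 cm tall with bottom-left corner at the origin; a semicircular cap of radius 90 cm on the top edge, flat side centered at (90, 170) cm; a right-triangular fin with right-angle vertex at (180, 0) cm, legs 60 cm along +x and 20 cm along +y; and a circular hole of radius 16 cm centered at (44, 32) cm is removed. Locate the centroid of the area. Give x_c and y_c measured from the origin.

x_c = 92.39 cm, y_c = 121.25 cm

rectangular body: A = 180 × 170 = 30600.00, centroid at (90.00, 85.00).
semicircular top: A = ½π·90² = 12723.45, centroid at (90.00, 208.20).
triangular fin: A = ½·60·20 = 600.00, centroid at (200.00, 6.67).
hole: A = −π·16² = -804.25, centroid at (44.00, 32.00).
ΣA = 43119.20 cm², ΣAx_c = 3983723.62 cm³, ΣAy_c = 5228250.61 cm³.
x_c = 3983723.62/43119.20 = 92.39 cm; y_c = 5228250.61/43119.20 = 121.25 cm.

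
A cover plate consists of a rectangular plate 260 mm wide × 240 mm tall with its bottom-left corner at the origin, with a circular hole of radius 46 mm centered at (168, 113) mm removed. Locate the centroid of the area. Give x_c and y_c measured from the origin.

Part | A | x̄ᵢ | ȳᵢ | A·x̄ᵢ | A·ȳᵢ
plate | 62400.00 | 130.00 | 120.00 | 8112000.00 | 7488000.00
hole | -6647.61 | 168.00 | 113.00 | -1116798.49 | -751179.94
Σ | 55752.39 |  |  | 6995201.51 | 6736820.06
x_c = 6995201.51 / 55752.39 = 125.47 mm
y_c = 6736820.06 / 55752.39 = 120.83 mm

x_c = 125.47 mm, y_c = 120.83 mm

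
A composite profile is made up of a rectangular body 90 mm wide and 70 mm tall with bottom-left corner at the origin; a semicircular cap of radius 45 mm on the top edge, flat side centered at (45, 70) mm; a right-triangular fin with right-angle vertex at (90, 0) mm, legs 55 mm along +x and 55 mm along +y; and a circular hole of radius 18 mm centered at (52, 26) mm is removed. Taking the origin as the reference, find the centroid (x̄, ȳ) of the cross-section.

Part | A | x̄ᵢ | ȳᵢ | A·x̄ᵢ | A·ȳᵢ
rectangular body | 6300.00 | 45.00 | 35.00 | 283500.00 | 220500.00
semicircular top | 3180.86 | 45.00 | 89.10 | 143138.82 | 283410.38
triangular fin | 1512.50 | 108.33 | 18.33 | 163854.17 | 27729.17
hole | -1017.88 | 52.00 | 26.00 | -52929.55 | -26464.78
Σ | 9975.49 |  |  | 537563.43 | 505174.77
x̄ = 537563.43 / 9975.49 = 53.89 mm
ȳ = 505174.77 / 9975.49 = 50.64 mm

x̄ = 53.89 mm, ȳ = 50.64 mm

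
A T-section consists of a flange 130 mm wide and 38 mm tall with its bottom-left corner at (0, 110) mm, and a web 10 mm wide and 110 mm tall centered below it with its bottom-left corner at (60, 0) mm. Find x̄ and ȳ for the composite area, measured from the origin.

web: A = 10 × 110 = 1100.00, centroid at (65.00, 55.00).
flange: A = 130 × 38 = 4940.00, centroid at (65.00, 129.00).
ΣA = 6040.00 mm², ΣAx̄ = 392600.00 mm³, ΣAȳ = 697760.00 mm³.
x̄ = 392600.00/6040.00 = 65.00 mm; ȳ = 697760.00/6040.00 = 115.52 mm.

x̄ = 65.00 mm, ȳ = 115.52 mm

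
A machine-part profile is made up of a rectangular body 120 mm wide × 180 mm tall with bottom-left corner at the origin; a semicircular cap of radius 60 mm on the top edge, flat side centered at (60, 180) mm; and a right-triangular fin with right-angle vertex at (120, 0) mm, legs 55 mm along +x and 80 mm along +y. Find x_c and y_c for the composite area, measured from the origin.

x_c = 65.85 mm, y_c = 107.44 mm

rectangular body: A = 120 × 180 = 21600.00, centroid at (60.00, 90.00).
semicircular top: A = ½π·60² = 5654.87, centroid at (60.00, 205.46).
triangular fin: A = ½·55·80 = 2200.00, centroid at (138.33, 26.67).
ΣA = 29454.87 mm², ΣAx_c = 1939625.34 mm³, ΣAy_c = 3164542.69 mm³.
x_c = 1939625.34/29454.87 = 65.85 mm; y_c = 3164542.69/29454.87 = 107.44 mm.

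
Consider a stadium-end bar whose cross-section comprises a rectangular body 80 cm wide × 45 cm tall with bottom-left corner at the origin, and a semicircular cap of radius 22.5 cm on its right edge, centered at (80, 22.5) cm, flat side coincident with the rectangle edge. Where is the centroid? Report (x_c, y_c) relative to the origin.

rectangular body: A = 80 × 45 = 3600.00, centroid at (40.00, 22.50).
semicircular end: A = ½π·22.5² = 795.22, centroid at (89.55, 22.50).
ΣA = 4395.22 cm², ΣAx_c = 215211.00 cm³, ΣAy_c = 98892.35 cm³.
x_c = 215211.00/4395.22 = 48.96 cm; y_c = 98892.35/4395.22 = 22.50 cm.

x_c = 48.96 cm, y_c = 22.50 cm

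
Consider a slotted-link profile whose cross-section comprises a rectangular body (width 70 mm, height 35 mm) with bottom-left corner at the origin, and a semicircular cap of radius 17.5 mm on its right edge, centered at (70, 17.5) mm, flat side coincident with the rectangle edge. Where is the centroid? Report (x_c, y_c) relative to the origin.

x_c = 41.96 mm, y_c = 17.50 mm

Part | A | x̄ᵢ | ȳᵢ | A·x̄ᵢ | A·ȳᵢ
rectangular body | 2450.00 | 35.00 | 17.50 | 85750.00 | 42875.00
semicircular end | 481.06 | 77.43 | 17.50 | 37246.86 | 8418.49
Σ | 2931.06 |  |  | 122996.86 | 51293.49
x_c = 122996.86 / 2931.06 = 41.96 mm
y_c = 51293.49 / 2931.06 = 17.50 mm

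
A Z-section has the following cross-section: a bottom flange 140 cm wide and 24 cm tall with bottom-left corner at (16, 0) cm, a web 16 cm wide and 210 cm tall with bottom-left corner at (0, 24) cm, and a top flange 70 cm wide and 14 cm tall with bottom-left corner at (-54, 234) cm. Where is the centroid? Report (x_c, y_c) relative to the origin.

Part | A | x̄ᵢ | ȳᵢ | A·x̄ᵢ | A·ȳᵢ
bottom flange | 3360.00 | 86.00 | 12.00 | 288960.00 | 40320.00
web | 3360.00 | 8.00 | 129.00 | 26880.00 | 433440.00
top flange | 980.00 | -19.00 | 241.00 | -18620.00 | 236180.00
Σ | 7700.00 |  |  | 297220.00 | 709940.00
x_c = 297220.00 / 7700.00 = 38.60 cm
y_c = 709940.00 / 7700.00 = 92.20 cm

x_c = 38.60 cm, y_c = 92.20 cm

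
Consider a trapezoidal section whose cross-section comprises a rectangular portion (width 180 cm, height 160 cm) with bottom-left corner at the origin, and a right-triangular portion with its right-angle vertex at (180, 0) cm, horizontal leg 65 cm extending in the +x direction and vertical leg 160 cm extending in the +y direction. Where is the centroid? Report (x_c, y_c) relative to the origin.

x_c = 107.08 cm, y_c = 75.92 cm

Part | A | x̄ᵢ | ȳᵢ | A·x̄ᵢ | A·ȳᵢ
rectangular portion | 28800.00 | 90.00 | 80.00 | 2592000.00 | 2304000.00
triangular portion | 5200.00 | 201.67 | 53.33 | 1048666.67 | 277333.33
Σ | 34000.00 |  |  | 3640666.67 | 2581333.33
x_c = 3640666.67 / 34000.00 = 107.08 cm
y_c = 2581333.33 / 34000.00 = 75.92 cm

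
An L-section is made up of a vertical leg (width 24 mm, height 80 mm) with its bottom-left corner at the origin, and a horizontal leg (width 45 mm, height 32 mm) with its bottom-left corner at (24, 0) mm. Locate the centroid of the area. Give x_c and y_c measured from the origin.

x_c = 26.79 mm, y_c = 29.71 mm

Part | A | x̄ᵢ | ȳᵢ | A·x̄ᵢ | A·ȳᵢ
vertical leg | 1920.00 | 12.00 | 40.00 | 23040.00 | 76800.00
horizontal leg | 1440.00 | 46.50 | 16.00 | 66960.00 | 23040.00
Σ | 3360.00 |  |  | 90000.00 | 99840.00
x_c = 90000.00 / 3360.00 = 26.79 mm
y_c = 99840.00 / 3360.00 = 29.71 mm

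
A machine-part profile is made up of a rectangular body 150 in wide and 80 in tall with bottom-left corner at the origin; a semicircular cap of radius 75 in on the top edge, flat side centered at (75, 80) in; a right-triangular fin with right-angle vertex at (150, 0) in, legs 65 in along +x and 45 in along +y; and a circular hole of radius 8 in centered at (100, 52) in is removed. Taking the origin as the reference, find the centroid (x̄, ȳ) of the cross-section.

x̄ = 81.17 in, ȳ = 66.96 in

Part | A | x̄ᵢ | ȳᵢ | A·x̄ᵢ | A·ȳᵢ
rectangular body | 12000.00 | 75.00 | 40.00 | 900000.00 | 480000.00
semicircular top | 8835.73 | 75.00 | 111.83 | 662679.70 | 988108.35
triangular fin | 1462.50 | 171.67 | 15.00 | 251062.50 | 21937.50
hole | -201.06 | 100.00 | 52.00 | -20106.19 | -10455.22
Σ | 22097.17 |  |  | 1793636.01 | 1479590.63
x̄ = 1793636.01 / 22097.17 = 81.17 in
ȳ = 1479590.63 / 22097.17 = 66.96 in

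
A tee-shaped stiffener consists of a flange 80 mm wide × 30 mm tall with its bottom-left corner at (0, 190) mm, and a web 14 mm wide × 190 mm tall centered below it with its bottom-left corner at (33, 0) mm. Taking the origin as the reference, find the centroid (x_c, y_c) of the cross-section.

web: A = 14 × 190 = 2660.00, centroid at (40.00, 95.00).
flange: A = 80 × 30 = 2400.00, centroid at (40.00, 205.00).
ΣA = 5060.00 mm²
ΣAx_c = (2660.00)(40.00) + (2400.00)(40.00) = 202400.00 mm³
ΣAy_c = (2660.00)(95.00) + (2400.00)(205.00) = 744700.00 mm³
x_c = 202400.00 / 5060.00 = 40.00 mm
y_c = 744700.00 / 5060.00 = 147.17 mm

x_c = 40.00 mm, y_c = 147.17 mm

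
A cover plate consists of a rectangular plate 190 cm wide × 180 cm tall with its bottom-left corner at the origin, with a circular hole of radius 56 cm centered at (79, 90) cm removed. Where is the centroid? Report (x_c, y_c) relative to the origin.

plate: A = 190 × 180 = 34200.00, centroid at (95.00, 90.00).
hole: A = −π·56² = -9852.03, centroid at (79.00, 90.00).
ΣA = 24347.97 cm²
ΣAx_c = (34200.00)(95.00) + (-9852.03)(79.00) = 2470689.27 cm³
ΣAy_c = (34200.00)(90.00) + (-9852.03)(90.00) = 2191316.89 cm³
x_c = 2470689.27 / 24347.97 = 101.47 cm
y_c = 2191316.89 / 24347.97 = 90.00 cm

x_c = 101.47 cm, y_c = 90.00 cm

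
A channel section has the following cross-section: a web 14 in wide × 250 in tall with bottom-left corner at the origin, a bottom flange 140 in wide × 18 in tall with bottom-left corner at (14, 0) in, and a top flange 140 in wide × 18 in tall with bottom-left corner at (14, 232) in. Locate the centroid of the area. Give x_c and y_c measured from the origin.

Part | A | x̄ᵢ | ȳᵢ | A·x̄ᵢ | A·ȳᵢ
web | 3500.00 | 7.00 | 125.00 | 24500.00 | 437500.00
bottom flange | 2520.00 | 84.00 | 9.00 | 211680.00 | 22680.00
top flange | 2520.00 | 84.00 | 241.00 | 211680.00 | 607320.00
Σ | 8540.00 |  |  | 447860.00 | 1067500.00
x_c = 447860.00 / 8540.00 = 52.44 in
y_c = 1067500.00 / 8540.00 = 125.00 in

x_c = 52.44 in, y_c = 125.00 in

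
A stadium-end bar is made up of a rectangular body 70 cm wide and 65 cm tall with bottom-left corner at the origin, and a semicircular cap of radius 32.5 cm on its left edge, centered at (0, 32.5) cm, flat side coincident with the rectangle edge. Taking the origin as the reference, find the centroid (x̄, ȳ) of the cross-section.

rectangular body: A = 70 × 65 = 4550.00, centroid at (35.00, 32.50).
semicircular end: A = ½π·32.5² = 1659.15, centroid at (-13.79, 32.50).
ΣA = 6209.15 cm², ΣAx̄ = 136364.58 cm³, ΣAȳ = 201797.49 cm³.
x̄ = 136364.58/6209.15 = 21.96 cm; ȳ = 201797.49/6209.15 = 32.50 cm.

x̄ = 21.96 cm, ȳ = 32.50 cm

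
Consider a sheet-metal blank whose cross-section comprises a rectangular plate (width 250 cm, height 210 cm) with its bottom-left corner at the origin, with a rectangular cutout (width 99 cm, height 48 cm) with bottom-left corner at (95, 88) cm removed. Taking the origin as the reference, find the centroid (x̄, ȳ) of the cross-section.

x̄ = 123.06 cm, ȳ = 104.30 cm

plate: A = 250 × 210 = 52500.00, centroid at (125.00, 105.00).
hole: A = −(99 × 48) = -4752.00, centroid at (144.50, 112.00).
ΣA = 47748.00 cm²
ΣAx̄ = (52500.00)(125.00) + (-4752.00)(144.50) = 5875836.00 cm³
ΣAȳ = (52500.00)(105.00) + (-4752.00)(112.00) = 4980276.00 cm³
x̄ = 5875836.00 / 47748.00 = 123.06 cm
ȳ = 4980276.00 / 47748.00 = 104.30 cm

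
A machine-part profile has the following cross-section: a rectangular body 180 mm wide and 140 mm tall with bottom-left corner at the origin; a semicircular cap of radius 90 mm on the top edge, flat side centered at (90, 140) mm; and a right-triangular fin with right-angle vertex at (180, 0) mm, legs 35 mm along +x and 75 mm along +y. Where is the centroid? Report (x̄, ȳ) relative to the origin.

Part | A | x̄ᵢ | ȳᵢ | A·x̄ᵢ | A·ȳᵢ
rectangular body | 25200.00 | 90.00 | 70.00 | 2268000.00 | 1764000.00
semicircular top | 12723.45 | 90.00 | 178.20 | 1145110.52 | 2267283.03
triangular fin | 1312.50 | 191.67 | 25.00 | 251562.50 | 32812.50
Σ | 39235.95 |  |  | 3664673.02 | 4064095.53
x̄ = 3664673.02 / 39235.95 = 93.40 mm
ȳ = 4064095.53 / 39235.95 = 103.58 mm

x̄ = 93.40 mm, ȳ = 103.58 mm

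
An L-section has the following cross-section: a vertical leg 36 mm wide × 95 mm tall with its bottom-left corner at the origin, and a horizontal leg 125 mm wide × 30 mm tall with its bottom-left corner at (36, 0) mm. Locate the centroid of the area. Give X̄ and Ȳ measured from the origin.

X̄ = 60.10 mm, Ȳ = 30.50 mm

Part | A | x̄ᵢ | ȳᵢ | A·x̄ᵢ | A·ȳᵢ
vertical leg | 3420.00 | 18.00 | 47.50 | 61560.00 | 162450.00
horizontal leg | 3750.00 | 98.50 | 15.00 | 369375.00 | 56250.00
Σ | 7170.00 |  |  | 430935.00 | 218700.00
X̄ = 430935.00 / 7170.00 = 60.10 mm
Ȳ = 218700.00 / 7170.00 = 30.50 mm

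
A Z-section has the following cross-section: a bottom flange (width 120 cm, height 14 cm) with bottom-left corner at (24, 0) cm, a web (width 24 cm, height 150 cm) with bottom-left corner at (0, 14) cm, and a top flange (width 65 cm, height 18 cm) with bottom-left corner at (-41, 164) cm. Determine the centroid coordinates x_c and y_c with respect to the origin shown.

bottom flange: A = 120 × 14 = 1680.00, centroid at (84.00, 7.00).
web: A = 24 × 150 = 3600.00, centroid at (12.00, 89.00).
top flange: A = 65 × 18 = 1170.00, centroid at (-8.50, 173.00).
ΣA = 6450.00 cm²
ΣAx_c = (1680.00)(84.00) + (3600.00)(12.00) + (1170.00)(-8.50) = 174375.00 cm³
ΣAy_c = (1680.00)(7.00) + (3600.00)(89.00) + (1170.00)(173.00) = 534570.00 cm³
x_c = 174375.00 / 6450.00 = 27.03 cm
y_c = 534570.00 / 6450.00 = 82.88 cm

x_c = 27.03 cm, y_c = 82.88 cm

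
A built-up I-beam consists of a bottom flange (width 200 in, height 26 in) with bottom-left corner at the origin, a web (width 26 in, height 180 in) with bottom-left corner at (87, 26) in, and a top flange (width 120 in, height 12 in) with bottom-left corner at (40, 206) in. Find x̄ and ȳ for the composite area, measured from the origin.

bottom flange: A = 200 × 26 = 5200.00, centroid at (100.00, 13.00).
web: A = 26 × 180 = 4680.00, centroid at (100.00, 116.00).
top flange: A = 120 × 12 = 1440.00, centroid at (100.00, 212.00).
ΣA = 11320.00 in²
ΣAx̄ = (5200.00)(100.00) + (4680.00)(100.00) + (1440.00)(100.00) = 1132000.00 in³
ΣAȳ = (5200.00)(13.00) + (4680.00)(116.00) + (1440.00)(212.00) = 915760.00 in³
x̄ = 1132000.00 / 11320.00 = 100.00 in
ȳ = 915760.00 / 11320.00 = 80.90 in

x̄ = 100.00 in, ȳ = 80.90 in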